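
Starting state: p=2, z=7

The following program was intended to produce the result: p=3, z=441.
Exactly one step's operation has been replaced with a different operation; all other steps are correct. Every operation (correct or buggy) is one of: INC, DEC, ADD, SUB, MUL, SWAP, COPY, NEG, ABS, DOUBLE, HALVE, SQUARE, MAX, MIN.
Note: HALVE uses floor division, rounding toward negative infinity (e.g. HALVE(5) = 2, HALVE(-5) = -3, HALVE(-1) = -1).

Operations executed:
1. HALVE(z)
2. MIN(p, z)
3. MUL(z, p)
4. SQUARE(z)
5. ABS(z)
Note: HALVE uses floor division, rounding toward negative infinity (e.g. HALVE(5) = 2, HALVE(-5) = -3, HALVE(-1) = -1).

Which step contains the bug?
Step 1

Trace with buggy code:
Initial: p=2, z=7
After step 1: p=2, z=3
After step 2: p=2, z=3
After step 3: p=2, z=6
After step 4: p=2, z=36
After step 5: p=2, z=36
Actual final p=2, z=36 ≠ expected p=3, z=441.
Step 1 is the only position where a single-operation replacement can produce the expected result.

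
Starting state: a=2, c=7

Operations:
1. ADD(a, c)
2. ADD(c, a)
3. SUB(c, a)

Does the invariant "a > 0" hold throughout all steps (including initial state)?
Yes

The invariant holds at every step.

State at each step:
Initial: a=2, c=7
After step 1: a=9, c=7
After step 2: a=9, c=16
After step 3: a=9, c=7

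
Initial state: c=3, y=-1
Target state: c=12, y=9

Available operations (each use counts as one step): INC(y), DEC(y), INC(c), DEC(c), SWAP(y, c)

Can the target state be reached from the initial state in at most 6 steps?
No

The target state cannot be reached within 6 steps.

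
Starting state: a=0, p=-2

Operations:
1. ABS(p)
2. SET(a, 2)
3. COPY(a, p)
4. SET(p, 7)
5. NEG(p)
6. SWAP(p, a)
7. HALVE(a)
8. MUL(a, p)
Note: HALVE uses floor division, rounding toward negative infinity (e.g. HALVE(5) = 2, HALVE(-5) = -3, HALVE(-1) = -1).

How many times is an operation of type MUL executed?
1

Counting MUL operations:
Step 8: MUL(a, p) ← MUL
Total: 1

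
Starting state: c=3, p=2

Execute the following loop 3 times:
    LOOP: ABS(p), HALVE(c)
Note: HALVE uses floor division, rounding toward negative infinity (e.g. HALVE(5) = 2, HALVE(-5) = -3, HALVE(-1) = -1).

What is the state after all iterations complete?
c=0, p=2

Iteration trace:
Start: c=3, p=2
After iteration 1: c=1, p=2
After iteration 2: c=0, p=2
After iteration 3: c=0, p=2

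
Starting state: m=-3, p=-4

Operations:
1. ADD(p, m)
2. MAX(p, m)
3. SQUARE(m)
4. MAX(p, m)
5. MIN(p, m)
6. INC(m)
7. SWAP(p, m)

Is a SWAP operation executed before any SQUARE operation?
No

First SWAP: step 7
First SQUARE: step 3
Since 7 > 3, SQUARE comes first.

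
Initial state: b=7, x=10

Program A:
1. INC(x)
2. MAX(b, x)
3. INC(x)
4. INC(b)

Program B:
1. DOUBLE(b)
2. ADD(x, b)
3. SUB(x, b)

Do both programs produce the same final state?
No

Program A final state: b=12, x=12
Program B final state: b=14, x=10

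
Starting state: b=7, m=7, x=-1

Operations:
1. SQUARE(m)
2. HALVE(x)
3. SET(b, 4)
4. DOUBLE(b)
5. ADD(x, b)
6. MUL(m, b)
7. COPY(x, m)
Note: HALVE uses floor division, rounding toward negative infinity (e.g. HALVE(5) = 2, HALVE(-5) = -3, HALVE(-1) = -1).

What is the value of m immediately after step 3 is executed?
m = 49

Tracing m through execution:
Initial: m = 7
After step 1 (SQUARE(m)): m = 49
After step 2 (HALVE(x)): m = 49
After step 3 (SET(b, 4)): m = 49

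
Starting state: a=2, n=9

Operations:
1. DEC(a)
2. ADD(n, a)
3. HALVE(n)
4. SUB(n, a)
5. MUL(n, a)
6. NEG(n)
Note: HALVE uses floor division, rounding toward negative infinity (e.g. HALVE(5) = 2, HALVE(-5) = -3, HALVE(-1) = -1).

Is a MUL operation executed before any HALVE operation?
No

First MUL: step 5
First HALVE: step 3
Since 5 > 3, HALVE comes first.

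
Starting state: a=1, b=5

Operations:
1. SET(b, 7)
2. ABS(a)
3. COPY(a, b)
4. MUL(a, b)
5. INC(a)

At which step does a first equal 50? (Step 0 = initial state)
Step 5

Tracing a:
Initial: a = 1
After step 1: a = 1
After step 2: a = 1
After step 3: a = 7
After step 4: a = 49
After step 5: a = 50 ← first occurrence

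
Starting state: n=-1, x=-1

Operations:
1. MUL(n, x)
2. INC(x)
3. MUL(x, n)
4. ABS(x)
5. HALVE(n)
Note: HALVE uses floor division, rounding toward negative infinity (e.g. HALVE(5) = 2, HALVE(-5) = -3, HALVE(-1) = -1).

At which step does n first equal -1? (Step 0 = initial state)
Step 0

Tracing n:
Initial: n = -1 ← first occurrence
After step 1: n = 1
After step 2: n = 1
After step 3: n = 1
After step 4: n = 1
After step 5: n = 0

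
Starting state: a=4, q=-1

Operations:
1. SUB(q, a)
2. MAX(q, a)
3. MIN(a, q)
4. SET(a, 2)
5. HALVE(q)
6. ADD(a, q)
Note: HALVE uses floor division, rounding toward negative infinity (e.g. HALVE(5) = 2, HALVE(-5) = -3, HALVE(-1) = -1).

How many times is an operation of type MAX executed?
1

Counting MAX operations:
Step 2: MAX(q, a) ← MAX
Total: 1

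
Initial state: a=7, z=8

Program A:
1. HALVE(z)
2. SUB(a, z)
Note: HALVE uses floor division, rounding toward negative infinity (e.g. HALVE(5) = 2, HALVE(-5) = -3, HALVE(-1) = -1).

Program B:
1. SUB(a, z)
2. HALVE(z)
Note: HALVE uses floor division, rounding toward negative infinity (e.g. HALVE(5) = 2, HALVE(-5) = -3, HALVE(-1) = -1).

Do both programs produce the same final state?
No

Program A final state: a=3, z=4
Program B final state: a=-1, z=4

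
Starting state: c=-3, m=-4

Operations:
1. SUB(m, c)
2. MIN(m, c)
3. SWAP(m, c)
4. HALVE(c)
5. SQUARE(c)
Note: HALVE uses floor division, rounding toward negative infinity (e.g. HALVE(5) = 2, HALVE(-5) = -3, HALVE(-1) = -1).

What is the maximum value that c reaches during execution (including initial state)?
4

Values of c at each step:
Initial: c = -3
After step 1: c = -3
After step 2: c = -3
After step 3: c = -3
After step 4: c = -2
After step 5: c = 4 ← maximum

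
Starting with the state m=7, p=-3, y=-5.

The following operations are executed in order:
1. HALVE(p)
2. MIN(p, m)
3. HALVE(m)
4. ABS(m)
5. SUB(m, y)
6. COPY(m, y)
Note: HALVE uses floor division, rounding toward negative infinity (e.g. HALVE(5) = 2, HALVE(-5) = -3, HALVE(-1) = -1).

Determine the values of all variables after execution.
{m: -5, p: -2, y: -5}

Step-by-step execution:
Initial: m=7, p=-3, y=-5
After step 1 (HALVE(p)): m=7, p=-2, y=-5
After step 2 (MIN(p, m)): m=7, p=-2, y=-5
After step 3 (HALVE(m)): m=3, p=-2, y=-5
After step 4 (ABS(m)): m=3, p=-2, y=-5
After step 5 (SUB(m, y)): m=8, p=-2, y=-5
After step 6 (COPY(m, y)): m=-5, p=-2, y=-5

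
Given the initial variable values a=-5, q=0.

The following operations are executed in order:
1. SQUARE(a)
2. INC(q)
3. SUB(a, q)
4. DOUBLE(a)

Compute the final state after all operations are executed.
{a: 48, q: 1}

Step-by-step execution:
Initial: a=-5, q=0
After step 1 (SQUARE(a)): a=25, q=0
After step 2 (INC(q)): a=25, q=1
After step 3 (SUB(a, q)): a=24, q=1
After step 4 (DOUBLE(a)): a=48, q=1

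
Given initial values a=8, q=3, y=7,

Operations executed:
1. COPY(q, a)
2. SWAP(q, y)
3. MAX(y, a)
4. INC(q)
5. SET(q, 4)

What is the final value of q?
q = 4

Tracing execution:
Step 1: COPY(q, a) → q = 8
Step 2: SWAP(q, y) → q = 7
Step 3: MAX(y, a) → q = 7
Step 4: INC(q) → q = 8
Step 5: SET(q, 4) → q = 4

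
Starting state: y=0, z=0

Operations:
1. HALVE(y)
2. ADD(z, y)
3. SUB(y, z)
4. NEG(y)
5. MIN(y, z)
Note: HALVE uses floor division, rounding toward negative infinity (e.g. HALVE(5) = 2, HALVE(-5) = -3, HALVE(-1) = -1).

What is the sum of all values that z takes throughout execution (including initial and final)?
0

Values of z at each step:
Initial: z = 0
After step 1: z = 0
After step 2: z = 0
After step 3: z = 0
After step 4: z = 0
After step 5: z = 0
Sum = 0 + 0 + 0 + 0 + 0 + 0 = 0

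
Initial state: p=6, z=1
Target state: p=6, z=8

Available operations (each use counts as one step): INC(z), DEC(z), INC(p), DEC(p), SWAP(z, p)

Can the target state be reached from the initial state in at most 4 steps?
No

The target state cannot be reached within 4 steps.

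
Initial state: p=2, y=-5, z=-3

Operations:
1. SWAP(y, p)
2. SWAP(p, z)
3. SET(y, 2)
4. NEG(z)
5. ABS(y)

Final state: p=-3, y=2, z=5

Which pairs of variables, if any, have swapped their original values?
None

Comparing initial and final values:
z: -3 → 5
p: 2 → -3
y: -5 → 2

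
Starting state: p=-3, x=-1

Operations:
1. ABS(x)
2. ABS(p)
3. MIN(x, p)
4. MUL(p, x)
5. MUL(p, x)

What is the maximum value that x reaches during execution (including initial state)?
1

Values of x at each step:
Initial: x = -1
After step 1: x = 1 ← maximum
After step 2: x = 1
After step 3: x = 1
After step 4: x = 1
After step 5: x = 1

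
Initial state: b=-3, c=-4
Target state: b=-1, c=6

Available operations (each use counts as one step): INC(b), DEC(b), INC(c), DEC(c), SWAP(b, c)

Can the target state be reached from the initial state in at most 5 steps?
No

The target state cannot be reached within 5 steps.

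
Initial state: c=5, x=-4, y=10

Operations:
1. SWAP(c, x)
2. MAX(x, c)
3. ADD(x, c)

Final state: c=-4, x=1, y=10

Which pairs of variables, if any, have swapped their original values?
None

Comparing initial and final values:
x: -4 → 1
y: 10 → 10
c: 5 → -4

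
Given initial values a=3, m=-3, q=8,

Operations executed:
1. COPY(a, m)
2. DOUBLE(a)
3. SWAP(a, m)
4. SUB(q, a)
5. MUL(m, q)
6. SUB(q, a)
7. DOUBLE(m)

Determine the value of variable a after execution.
a = -3

Tracing execution:
Step 1: COPY(a, m) → a = -3
Step 2: DOUBLE(a) → a = -6
Step 3: SWAP(a, m) → a = -3
Step 4: SUB(q, a) → a = -3
Step 5: MUL(m, q) → a = -3
Step 6: SUB(q, a) → a = -3
Step 7: DOUBLE(m) → a = -3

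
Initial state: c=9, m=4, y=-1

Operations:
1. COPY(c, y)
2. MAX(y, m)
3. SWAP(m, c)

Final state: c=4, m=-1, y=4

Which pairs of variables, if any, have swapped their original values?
(m, y)

Comparing initial and final values:
m: 4 → -1
y: -1 → 4
c: 9 → 4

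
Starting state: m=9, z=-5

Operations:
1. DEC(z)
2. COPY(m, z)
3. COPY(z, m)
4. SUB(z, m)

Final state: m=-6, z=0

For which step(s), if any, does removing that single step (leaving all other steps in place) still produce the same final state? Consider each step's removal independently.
Step(s) 3

Testing removal of each single step:
Without step 1: final = m=-5, z=0 (different)
Without step 2: final = m=9, z=0 (different)
Without step 3: final = m=-6, z=0 (same)
Without step 4: final = m=-6, z=-6 (different)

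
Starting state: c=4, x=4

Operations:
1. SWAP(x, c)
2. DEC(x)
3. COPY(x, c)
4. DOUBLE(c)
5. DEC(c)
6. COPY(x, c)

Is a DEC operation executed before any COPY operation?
Yes

First DEC: step 2
First COPY: step 3
Since 2 < 3, DEC comes first.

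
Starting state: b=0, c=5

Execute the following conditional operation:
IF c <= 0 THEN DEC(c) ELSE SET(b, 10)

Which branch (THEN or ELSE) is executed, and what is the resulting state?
Branch: ELSE, Final state: b=10, c=5

Evaluating condition: c <= 0
c = 5
Condition is False, so ELSE branch executes
After SET(b, 10): b=10, c=5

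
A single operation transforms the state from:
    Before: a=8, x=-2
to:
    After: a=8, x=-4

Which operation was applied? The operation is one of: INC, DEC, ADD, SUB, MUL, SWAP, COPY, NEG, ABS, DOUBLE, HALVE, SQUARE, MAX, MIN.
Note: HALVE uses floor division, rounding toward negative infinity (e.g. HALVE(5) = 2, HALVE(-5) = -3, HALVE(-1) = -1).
DOUBLE(x)

Analyzing the change:
Before: a=8, x=-2
After: a=8, x=-4
Variable x changed from -2 to -4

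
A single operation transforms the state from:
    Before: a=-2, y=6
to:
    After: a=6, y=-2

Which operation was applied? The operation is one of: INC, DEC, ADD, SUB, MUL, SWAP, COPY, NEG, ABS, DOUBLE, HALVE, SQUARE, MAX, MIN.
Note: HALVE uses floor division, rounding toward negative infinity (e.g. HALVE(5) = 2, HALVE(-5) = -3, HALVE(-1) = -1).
SWAP(a, y)

Analyzing the change:
Before: a=-2, y=6
After: a=6, y=-2
Variable a changed from -2 to 6
Variable y changed from 6 to -2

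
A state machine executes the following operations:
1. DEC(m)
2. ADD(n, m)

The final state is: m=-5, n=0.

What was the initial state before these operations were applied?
m=-4, n=5

Working backwards:
Final state: m=-5, n=0
Before step 2 (ADD(n, m)): m=-5, n=5
Before step 1 (DEC(m)): m=-4, n=5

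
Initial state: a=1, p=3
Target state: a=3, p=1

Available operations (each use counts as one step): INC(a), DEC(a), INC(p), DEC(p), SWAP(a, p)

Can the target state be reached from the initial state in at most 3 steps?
Yes

Path (1 step): SWAP(a, p)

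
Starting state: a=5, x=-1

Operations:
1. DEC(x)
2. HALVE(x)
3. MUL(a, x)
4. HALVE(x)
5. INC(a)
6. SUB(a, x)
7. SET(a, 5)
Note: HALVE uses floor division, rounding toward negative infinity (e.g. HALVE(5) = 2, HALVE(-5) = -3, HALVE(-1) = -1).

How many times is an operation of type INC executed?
1

Counting INC operations:
Step 5: INC(a) ← INC
Total: 1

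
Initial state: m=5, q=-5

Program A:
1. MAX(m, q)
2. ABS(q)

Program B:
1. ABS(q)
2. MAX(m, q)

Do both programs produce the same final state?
Yes

Program A final state: m=5, q=5
Program B final state: m=5, q=5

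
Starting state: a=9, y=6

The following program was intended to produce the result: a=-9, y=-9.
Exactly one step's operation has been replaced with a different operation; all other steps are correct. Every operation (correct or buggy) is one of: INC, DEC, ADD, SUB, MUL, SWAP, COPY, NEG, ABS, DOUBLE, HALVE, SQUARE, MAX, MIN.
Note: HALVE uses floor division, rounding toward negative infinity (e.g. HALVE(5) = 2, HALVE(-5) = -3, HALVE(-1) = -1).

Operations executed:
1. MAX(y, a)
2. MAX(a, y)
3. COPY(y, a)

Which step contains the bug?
Step 2

Trace with buggy code:
Initial: a=9, y=6
After step 1: a=9, y=9
After step 2: a=9, y=9
After step 3: a=9, y=9
Actual final a=9, y=9 ≠ expected a=-9, y=-9.
Step 2 is the only position where a single-operation replacement can produce the expected result.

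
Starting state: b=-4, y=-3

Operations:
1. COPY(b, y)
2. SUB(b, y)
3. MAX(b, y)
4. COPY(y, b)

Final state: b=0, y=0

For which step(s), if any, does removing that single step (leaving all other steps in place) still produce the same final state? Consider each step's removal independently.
Step(s) 3

Testing removal of each single step:
Without step 1: final = b=-1, y=-1 (different)
Without step 2: final = b=-3, y=-3 (different)
Without step 3: final = b=0, y=0 (same)
Without step 4: final = b=0, y=-3 (different)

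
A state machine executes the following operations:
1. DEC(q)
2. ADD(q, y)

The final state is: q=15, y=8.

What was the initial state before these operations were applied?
q=8, y=8

Working backwards:
Final state: q=15, y=8
Before step 2 (ADD(q, y)): q=7, y=8
Before step 1 (DEC(q)): q=8, y=8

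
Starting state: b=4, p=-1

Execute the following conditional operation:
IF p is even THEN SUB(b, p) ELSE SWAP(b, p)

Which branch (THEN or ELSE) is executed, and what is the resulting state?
Branch: ELSE, Final state: b=-1, p=4

Evaluating condition: p is even
Condition is False, so ELSE branch executes
After SWAP(b, p): b=-1, p=4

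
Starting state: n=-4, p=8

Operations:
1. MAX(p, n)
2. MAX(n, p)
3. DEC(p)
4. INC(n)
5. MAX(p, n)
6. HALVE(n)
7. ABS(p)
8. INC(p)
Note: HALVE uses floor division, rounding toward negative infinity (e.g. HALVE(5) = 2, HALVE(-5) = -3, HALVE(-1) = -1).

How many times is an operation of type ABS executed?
1

Counting ABS operations:
Step 7: ABS(p) ← ABS
Total: 1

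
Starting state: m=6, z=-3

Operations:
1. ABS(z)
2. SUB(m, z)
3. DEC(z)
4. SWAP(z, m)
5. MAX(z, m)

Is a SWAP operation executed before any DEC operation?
No

First SWAP: step 4
First DEC: step 3
Since 4 > 3, DEC comes first.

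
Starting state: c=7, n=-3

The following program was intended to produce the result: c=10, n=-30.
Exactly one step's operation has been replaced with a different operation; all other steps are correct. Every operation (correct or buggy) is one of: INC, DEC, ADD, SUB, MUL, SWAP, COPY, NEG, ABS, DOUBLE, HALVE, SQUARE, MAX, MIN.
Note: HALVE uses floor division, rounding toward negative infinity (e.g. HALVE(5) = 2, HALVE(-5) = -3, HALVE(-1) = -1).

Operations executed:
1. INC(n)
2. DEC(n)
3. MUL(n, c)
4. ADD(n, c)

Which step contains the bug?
Step 1

Trace with buggy code:
Initial: c=7, n=-3
After step 1: c=7, n=-2
After step 2: c=7, n=-3
After step 3: c=7, n=-21
After step 4: c=7, n=-14
Actual final c=7, n=-14 ≠ expected c=10, n=-30.
Step 1 is the only position where a single-operation replacement can produce the expected result.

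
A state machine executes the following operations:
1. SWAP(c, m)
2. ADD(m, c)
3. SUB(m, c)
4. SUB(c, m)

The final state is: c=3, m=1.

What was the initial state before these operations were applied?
c=1, m=4

Working backwards:
Final state: c=3, m=1
Before step 4 (SUB(c, m)): c=4, m=1
Before step 3 (SUB(m, c)): c=4, m=5
Before step 2 (ADD(m, c)): c=4, m=1
Before step 1 (SWAP(c, m)): c=1, m=4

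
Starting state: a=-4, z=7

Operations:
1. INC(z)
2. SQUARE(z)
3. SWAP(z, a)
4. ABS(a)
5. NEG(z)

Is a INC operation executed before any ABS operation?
Yes

First INC: step 1
First ABS: step 4
Since 1 < 4, INC comes first.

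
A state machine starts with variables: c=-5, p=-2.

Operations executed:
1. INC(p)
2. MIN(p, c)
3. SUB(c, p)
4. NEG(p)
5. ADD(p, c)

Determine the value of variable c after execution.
c = 0

Tracing execution:
Step 1: INC(p) → c = -5
Step 2: MIN(p, c) → c = -5
Step 3: SUB(c, p) → c = 0
Step 4: NEG(p) → c = 0
Step 5: ADD(p, c) → c = 0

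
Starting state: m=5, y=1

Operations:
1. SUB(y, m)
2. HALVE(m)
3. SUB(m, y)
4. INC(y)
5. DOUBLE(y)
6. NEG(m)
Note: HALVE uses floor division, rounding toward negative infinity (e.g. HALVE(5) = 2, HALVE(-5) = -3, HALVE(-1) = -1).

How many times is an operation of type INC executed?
1

Counting INC operations:
Step 4: INC(y) ← INC
Total: 1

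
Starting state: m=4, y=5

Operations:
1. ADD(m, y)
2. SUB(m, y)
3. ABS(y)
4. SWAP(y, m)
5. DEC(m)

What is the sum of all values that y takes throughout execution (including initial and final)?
28

Values of y at each step:
Initial: y = 5
After step 1: y = 5
After step 2: y = 5
After step 3: y = 5
After step 4: y = 4
After step 5: y = 4
Sum = 5 + 5 + 5 + 5 + 4 + 4 = 28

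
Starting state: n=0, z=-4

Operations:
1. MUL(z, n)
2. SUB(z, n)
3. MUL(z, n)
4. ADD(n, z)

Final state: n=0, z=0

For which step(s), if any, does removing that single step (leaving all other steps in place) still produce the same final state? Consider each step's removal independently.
Step(s) 1, 2, 3, 4

Testing removal of each single step:
Without step 1: final = n=0, z=0 (same)
Without step 2: final = n=0, z=0 (same)
Without step 3: final = n=0, z=0 (same)
Without step 4: final = n=0, z=0 (same)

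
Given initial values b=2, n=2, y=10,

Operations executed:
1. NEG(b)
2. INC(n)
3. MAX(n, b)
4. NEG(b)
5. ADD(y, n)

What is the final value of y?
y = 13

Tracing execution:
Step 1: NEG(b) → y = 10
Step 2: INC(n) → y = 10
Step 3: MAX(n, b) → y = 10
Step 4: NEG(b) → y = 10
Step 5: ADD(y, n) → y = 13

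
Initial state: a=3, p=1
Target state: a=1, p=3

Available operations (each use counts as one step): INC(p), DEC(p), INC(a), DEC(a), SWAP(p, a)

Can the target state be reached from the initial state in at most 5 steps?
Yes

Path (1 step): SWAP(p, a)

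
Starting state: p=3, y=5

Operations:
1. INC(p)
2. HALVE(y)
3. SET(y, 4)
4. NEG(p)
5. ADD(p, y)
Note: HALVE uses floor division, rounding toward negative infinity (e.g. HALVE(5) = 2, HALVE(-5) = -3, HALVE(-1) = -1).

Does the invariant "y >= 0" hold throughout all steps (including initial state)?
Yes

The invariant holds at every step.

State at each step:
Initial: p=3, y=5
After step 1: p=4, y=5
After step 2: p=4, y=2
After step 3: p=4, y=4
After step 4: p=-4, y=4
After step 5: p=0, y=4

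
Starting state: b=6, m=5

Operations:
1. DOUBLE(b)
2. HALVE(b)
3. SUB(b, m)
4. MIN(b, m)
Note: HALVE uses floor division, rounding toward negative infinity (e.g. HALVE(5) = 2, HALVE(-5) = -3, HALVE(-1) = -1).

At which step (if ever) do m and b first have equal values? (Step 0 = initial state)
Never

m and b never become equal during execution.

Comparing values at each step:
Initial: m=5, b=6
After step 1: m=5, b=12
After step 2: m=5, b=6
After step 3: m=5, b=1
After step 4: m=5, b=1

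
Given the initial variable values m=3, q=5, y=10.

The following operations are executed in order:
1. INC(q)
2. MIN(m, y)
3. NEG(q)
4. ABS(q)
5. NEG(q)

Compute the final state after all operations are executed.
{m: 3, q: -6, y: 10}

Step-by-step execution:
Initial: m=3, q=5, y=10
After step 1 (INC(q)): m=3, q=6, y=10
After step 2 (MIN(m, y)): m=3, q=6, y=10
After step 3 (NEG(q)): m=3, q=-6, y=10
After step 4 (ABS(q)): m=3, q=6, y=10
After step 5 (NEG(q)): m=3, q=-6, y=10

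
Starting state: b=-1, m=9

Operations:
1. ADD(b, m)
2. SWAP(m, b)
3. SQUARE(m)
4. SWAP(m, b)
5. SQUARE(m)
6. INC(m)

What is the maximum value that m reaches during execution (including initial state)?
82

Values of m at each step:
Initial: m = 9
After step 1: m = 9
After step 2: m = 8
After step 3: m = 64
After step 4: m = 9
After step 5: m = 81
After step 6: m = 82 ← maximum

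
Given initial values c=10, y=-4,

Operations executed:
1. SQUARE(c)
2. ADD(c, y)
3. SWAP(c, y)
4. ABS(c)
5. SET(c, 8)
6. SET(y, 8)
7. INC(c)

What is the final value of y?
y = 8

Tracing execution:
Step 1: SQUARE(c) → y = -4
Step 2: ADD(c, y) → y = -4
Step 3: SWAP(c, y) → y = 96
Step 4: ABS(c) → y = 96
Step 5: SET(c, 8) → y = 96
Step 6: SET(y, 8) → y = 8
Step 7: INC(c) → y = 8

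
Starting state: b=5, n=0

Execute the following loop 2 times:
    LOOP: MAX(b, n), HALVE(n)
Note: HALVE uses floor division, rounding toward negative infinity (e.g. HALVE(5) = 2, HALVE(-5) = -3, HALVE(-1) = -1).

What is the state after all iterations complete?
b=5, n=0

Iteration trace:
Start: b=5, n=0
After iteration 1: b=5, n=0
After iteration 2: b=5, n=0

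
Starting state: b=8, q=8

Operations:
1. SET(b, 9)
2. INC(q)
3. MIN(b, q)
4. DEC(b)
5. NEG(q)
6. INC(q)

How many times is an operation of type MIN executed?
1

Counting MIN operations:
Step 3: MIN(b, q) ← MIN
Total: 1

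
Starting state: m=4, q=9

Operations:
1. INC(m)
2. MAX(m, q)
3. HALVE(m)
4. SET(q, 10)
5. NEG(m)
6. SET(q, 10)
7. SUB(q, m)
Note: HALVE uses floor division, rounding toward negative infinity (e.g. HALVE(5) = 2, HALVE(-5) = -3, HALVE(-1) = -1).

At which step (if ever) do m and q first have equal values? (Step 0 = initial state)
Step 2

m and q first become equal after step 2.

Comparing values at each step:
Initial: m=4, q=9
After step 1: m=5, q=9
After step 2: m=9, q=9 ← equal!
After step 3: m=4, q=9
After step 4: m=4, q=10
After step 5: m=-4, q=10
After step 6: m=-4, q=10
After step 7: m=-4, q=14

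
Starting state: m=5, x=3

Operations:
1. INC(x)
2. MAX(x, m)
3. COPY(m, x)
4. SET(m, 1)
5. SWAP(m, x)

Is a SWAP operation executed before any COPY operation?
No

First SWAP: step 5
First COPY: step 3
Since 5 > 3, COPY comes first.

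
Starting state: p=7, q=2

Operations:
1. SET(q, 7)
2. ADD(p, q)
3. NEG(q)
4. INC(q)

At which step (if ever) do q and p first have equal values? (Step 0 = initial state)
Step 1

q and p first become equal after step 1.

Comparing values at each step:
Initial: q=2, p=7
After step 1: q=7, p=7 ← equal!
After step 2: q=7, p=14
After step 3: q=-7, p=14
After step 4: q=-6, p=14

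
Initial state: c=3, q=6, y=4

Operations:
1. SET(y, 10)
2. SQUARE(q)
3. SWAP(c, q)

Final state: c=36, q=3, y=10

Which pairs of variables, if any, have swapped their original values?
None

Comparing initial and final values:
q: 6 → 3
c: 3 → 36
y: 4 → 10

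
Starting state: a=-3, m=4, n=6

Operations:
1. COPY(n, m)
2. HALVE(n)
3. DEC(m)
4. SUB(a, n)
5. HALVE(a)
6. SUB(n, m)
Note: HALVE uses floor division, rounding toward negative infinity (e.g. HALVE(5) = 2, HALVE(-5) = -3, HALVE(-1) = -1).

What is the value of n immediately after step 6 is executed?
n = -1

Tracing n through execution:
Initial: n = 6
After step 1 (COPY(n, m)): n = 4
After step 2 (HALVE(n)): n = 2
After step 3 (DEC(m)): n = 2
After step 4 (SUB(a, n)): n = 2
After step 5 (HALVE(a)): n = 2
After step 6 (SUB(n, m)): n = -1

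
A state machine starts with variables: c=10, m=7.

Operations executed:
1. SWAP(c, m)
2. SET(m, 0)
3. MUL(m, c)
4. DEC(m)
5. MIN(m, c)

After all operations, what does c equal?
c = 7

Tracing execution:
Step 1: SWAP(c, m) → c = 7
Step 2: SET(m, 0) → c = 7
Step 3: MUL(m, c) → c = 7
Step 4: DEC(m) → c = 7
Step 5: MIN(m, c) → c = 7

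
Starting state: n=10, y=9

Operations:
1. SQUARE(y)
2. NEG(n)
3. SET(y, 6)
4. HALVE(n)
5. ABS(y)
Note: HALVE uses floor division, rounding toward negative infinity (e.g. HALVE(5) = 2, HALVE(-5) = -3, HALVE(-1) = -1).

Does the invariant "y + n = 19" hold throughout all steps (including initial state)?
No, violated after step 1

The invariant is violated after step 1.

State at each step:
Initial: n=10, y=9
After step 1: n=10, y=81
After step 2: n=-10, y=81
After step 3: n=-10, y=6
After step 4: n=-5, y=6
After step 5: n=-5, y=6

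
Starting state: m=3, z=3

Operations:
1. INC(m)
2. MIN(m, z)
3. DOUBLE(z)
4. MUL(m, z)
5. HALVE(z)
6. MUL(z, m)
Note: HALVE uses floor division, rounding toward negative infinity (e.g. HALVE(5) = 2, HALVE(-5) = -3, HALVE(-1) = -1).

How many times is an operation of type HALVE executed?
1

Counting HALVE operations:
Step 5: HALVE(z) ← HALVE
Total: 1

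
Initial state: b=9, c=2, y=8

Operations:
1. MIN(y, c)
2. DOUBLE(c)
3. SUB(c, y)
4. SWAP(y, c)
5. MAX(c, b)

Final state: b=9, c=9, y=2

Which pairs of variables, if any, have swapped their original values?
None

Comparing initial and final values:
b: 9 → 9
y: 8 → 2
c: 2 → 9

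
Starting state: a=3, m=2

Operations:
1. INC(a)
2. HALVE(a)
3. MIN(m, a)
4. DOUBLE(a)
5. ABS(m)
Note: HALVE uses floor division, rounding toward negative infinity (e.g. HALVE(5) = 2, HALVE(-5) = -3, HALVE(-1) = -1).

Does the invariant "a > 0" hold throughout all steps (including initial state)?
Yes

The invariant holds at every step.

State at each step:
Initial: a=3, m=2
After step 1: a=4, m=2
After step 2: a=2, m=2
After step 3: a=2, m=2
After step 4: a=4, m=2
After step 5: a=4, m=2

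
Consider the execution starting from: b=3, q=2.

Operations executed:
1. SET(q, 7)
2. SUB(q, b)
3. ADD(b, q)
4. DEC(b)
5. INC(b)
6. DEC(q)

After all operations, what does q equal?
q = 3

Tracing execution:
Step 1: SET(q, 7) → q = 7
Step 2: SUB(q, b) → q = 4
Step 3: ADD(b, q) → q = 4
Step 4: DEC(b) → q = 4
Step 5: INC(b) → q = 4
Step 6: DEC(q) → q = 3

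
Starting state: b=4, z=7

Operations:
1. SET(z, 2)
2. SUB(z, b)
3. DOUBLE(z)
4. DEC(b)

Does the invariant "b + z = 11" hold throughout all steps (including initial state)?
No, violated after step 1

The invariant is violated after step 1.

State at each step:
Initial: b=4, z=7
After step 1: b=4, z=2
After step 2: b=4, z=-2
After step 3: b=4, z=-4
After step 4: b=3, z=-4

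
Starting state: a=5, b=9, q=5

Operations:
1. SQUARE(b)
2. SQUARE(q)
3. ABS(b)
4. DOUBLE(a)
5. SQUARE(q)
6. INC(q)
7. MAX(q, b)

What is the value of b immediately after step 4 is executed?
b = 81

Tracing b through execution:
Initial: b = 9
After step 1 (SQUARE(b)): b = 81
After step 2 (SQUARE(q)): b = 81
After step 3 (ABS(b)): b = 81
After step 4 (DOUBLE(a)): b = 81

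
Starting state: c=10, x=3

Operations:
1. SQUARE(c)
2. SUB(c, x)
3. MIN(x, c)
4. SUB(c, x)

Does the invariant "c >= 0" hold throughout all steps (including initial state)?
Yes

The invariant holds at every step.

State at each step:
Initial: c=10, x=3
After step 1: c=100, x=3
After step 2: c=97, x=3
After step 3: c=97, x=3
After step 4: c=94, x=3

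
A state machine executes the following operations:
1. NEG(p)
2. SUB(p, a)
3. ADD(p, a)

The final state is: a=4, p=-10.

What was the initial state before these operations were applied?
a=4, p=10

Working backwards:
Final state: a=4, p=-10
Before step 3 (ADD(p, a)): a=4, p=-14
Before step 2 (SUB(p, a)): a=4, p=-10
Before step 1 (NEG(p)): a=4, p=10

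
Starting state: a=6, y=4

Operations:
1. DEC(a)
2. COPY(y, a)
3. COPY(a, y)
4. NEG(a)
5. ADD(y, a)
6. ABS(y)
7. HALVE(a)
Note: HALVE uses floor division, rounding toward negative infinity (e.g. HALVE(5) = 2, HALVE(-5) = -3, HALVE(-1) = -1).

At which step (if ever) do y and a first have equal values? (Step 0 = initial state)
Step 2

y and a first become equal after step 2.

Comparing values at each step:
Initial: y=4, a=6
After step 1: y=4, a=5
After step 2: y=5, a=5 ← equal!
After step 3: y=5, a=5 ← equal!
After step 4: y=5, a=-5
After step 5: y=0, a=-5
After step 6: y=0, a=-5
After step 7: y=0, a=-3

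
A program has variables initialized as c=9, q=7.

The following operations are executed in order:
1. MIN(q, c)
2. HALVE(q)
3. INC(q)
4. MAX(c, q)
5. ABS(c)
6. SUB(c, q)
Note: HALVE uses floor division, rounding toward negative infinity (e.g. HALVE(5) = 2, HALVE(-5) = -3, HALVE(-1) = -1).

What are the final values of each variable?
{c: 5, q: 4}

Step-by-step execution:
Initial: c=9, q=7
After step 1 (MIN(q, c)): c=9, q=7
After step 2 (HALVE(q)): c=9, q=3
After step 3 (INC(q)): c=9, q=4
After step 4 (MAX(c, q)): c=9, q=4
After step 5 (ABS(c)): c=9, q=4
After step 6 (SUB(c, q)): c=5, q=4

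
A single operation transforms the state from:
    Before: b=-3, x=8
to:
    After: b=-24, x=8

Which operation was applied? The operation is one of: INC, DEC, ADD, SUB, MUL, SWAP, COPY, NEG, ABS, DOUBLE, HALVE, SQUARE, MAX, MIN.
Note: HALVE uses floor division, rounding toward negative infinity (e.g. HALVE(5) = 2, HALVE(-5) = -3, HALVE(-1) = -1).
MUL(b, x)

Analyzing the change:
Before: b=-3, x=8
After: b=-24, x=8
Variable b changed from -3 to -24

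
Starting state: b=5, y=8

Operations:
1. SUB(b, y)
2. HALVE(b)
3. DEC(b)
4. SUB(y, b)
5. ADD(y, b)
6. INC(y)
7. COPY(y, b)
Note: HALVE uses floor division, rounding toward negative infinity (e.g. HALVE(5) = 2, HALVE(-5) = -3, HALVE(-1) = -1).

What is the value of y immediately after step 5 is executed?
y = 8

Tracing y through execution:
Initial: y = 8
After step 1 (SUB(b, y)): y = 8
After step 2 (HALVE(b)): y = 8
After step 3 (DEC(b)): y = 8
After step 4 (SUB(y, b)): y = 11
After step 5 (ADD(y, b)): y = 8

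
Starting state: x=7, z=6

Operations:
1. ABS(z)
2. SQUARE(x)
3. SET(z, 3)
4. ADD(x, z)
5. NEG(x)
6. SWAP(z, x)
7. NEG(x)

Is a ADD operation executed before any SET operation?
No

First ADD: step 4
First SET: step 3
Since 4 > 3, SET comes first.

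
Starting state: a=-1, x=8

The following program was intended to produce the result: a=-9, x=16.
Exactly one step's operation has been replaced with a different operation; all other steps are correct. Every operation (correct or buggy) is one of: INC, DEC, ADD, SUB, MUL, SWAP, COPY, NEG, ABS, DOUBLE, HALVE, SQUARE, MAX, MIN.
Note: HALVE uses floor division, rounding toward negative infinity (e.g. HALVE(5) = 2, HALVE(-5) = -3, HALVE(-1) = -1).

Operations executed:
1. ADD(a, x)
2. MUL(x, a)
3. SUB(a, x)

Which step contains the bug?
Step 2

Trace with buggy code:
Initial: a=-1, x=8
After step 1: a=7, x=8
After step 2: a=7, x=56
After step 3: a=-49, x=56
Actual final a=-49, x=56 ≠ expected a=-9, x=16.
Step 2 is the only position where a single-operation replacement can produce the expected result.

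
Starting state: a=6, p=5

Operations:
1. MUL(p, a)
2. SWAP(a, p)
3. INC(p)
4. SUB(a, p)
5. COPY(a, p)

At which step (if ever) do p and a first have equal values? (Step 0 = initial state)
Step 5

p and a first become equal after step 5.

Comparing values at each step:
Initial: p=5, a=6
After step 1: p=30, a=6
After step 2: p=6, a=30
After step 3: p=7, a=30
After step 4: p=7, a=23
After step 5: p=7, a=7 ← equal!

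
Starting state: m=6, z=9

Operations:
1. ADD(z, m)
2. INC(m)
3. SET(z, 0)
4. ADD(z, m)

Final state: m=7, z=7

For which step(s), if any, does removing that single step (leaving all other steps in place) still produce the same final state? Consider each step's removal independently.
Step(s) 1

Testing removal of each single step:
Without step 1: final = m=7, z=7 (same)
Without step 2: final = m=6, z=6 (different)
Without step 3: final = m=7, z=22 (different)
Without step 4: final = m=7, z=0 (different)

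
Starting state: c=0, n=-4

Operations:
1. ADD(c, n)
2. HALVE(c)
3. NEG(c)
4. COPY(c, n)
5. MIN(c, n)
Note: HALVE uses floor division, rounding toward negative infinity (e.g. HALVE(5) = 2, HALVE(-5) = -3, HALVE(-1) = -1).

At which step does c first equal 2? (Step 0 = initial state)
Step 3

Tracing c:
Initial: c = 0
After step 1: c = -4
After step 2: c = -2
After step 3: c = 2 ← first occurrence
After step 4: c = -4
After step 5: c = -4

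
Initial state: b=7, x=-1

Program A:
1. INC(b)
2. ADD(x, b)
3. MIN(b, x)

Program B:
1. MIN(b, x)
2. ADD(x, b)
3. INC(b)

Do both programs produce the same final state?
No

Program A final state: b=7, x=7
Program B final state: b=0, x=-2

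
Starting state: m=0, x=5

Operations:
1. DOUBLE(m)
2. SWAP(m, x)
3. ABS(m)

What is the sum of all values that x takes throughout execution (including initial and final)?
10

Values of x at each step:
Initial: x = 5
After step 1: x = 5
After step 2: x = 0
After step 3: x = 0
Sum = 5 + 5 + 0 + 0 = 10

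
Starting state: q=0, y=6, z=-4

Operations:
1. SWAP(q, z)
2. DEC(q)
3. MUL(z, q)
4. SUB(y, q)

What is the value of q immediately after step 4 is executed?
q = -5

Tracing q through execution:
Initial: q = 0
After step 1 (SWAP(q, z)): q = -4
After step 2 (DEC(q)): q = -5
After step 3 (MUL(z, q)): q = -5
After step 4 (SUB(y, q)): q = -5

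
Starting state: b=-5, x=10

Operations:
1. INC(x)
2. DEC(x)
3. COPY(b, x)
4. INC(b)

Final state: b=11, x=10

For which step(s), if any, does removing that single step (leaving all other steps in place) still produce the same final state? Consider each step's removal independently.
None - removing any single step changes the final result

Testing removal of each single step:
Without step 1: final = b=10, x=9 (different)
Without step 2: final = b=12, x=11 (different)
Without step 3: final = b=-4, x=10 (different)
Without step 4: final = b=10, x=10 (different)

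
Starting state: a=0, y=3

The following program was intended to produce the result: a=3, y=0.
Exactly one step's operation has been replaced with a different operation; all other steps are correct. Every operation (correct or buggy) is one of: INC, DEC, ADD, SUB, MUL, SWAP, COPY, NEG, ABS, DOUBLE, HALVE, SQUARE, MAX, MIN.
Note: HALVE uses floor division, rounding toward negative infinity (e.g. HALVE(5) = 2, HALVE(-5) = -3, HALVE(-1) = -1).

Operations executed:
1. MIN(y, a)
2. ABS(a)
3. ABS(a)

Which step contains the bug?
Step 1

Trace with buggy code:
Initial: a=0, y=3
After step 1: a=0, y=0
After step 2: a=0, y=0
After step 3: a=0, y=0
Actual final a=0, y=0 ≠ expected a=3, y=0.
Step 1 is the only position where a single-operation replacement can produce the expected result.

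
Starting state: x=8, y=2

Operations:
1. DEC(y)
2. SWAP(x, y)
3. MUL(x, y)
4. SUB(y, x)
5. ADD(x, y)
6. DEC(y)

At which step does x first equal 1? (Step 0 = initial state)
Step 2

Tracing x:
Initial: x = 8
After step 1: x = 8
After step 2: x = 1 ← first occurrence
After step 3: x = 8
After step 4: x = 8
After step 5: x = 8
After step 6: x = 8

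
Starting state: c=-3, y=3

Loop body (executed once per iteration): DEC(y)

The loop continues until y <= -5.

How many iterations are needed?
8

Tracing iterations:
Initial: c=-3, y=3
After iteration 1: c=-3, y=2
After iteration 2: c=-3, y=1
After iteration 3: c=-3, y=0
After iteration 4: c=-3, y=-1
After iteration 5: c=-3, y=-2
After iteration 6: c=-3, y=-3
After iteration 7: c=-3, y=-4
After iteration 8: c=-3, y=-5
y <= -5 now holds, so the loop exits after 8 iterations.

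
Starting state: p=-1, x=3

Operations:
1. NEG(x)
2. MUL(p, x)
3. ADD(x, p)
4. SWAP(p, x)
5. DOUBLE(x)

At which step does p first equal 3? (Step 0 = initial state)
Step 2

Tracing p:
Initial: p = -1
After step 1: p = -1
After step 2: p = 3 ← first occurrence
After step 3: p = 3
After step 4: p = 0
After step 5: p = 0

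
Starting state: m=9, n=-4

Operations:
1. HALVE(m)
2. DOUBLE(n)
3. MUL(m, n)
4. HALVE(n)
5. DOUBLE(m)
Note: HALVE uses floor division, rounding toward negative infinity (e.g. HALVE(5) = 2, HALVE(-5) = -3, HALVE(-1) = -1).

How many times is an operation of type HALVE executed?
2

Counting HALVE operations:
Step 1: HALVE(m) ← HALVE
Step 4: HALVE(n) ← HALVE
Total: 2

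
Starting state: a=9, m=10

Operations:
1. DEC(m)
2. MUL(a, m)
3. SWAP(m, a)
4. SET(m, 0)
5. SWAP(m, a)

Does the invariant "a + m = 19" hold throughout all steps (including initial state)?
No, violated after step 1

The invariant is violated after step 1.

State at each step:
Initial: a=9, m=10
After step 1: a=9, m=9
After step 2: a=81, m=9
After step 3: a=9, m=81
After step 4: a=9, m=0
After step 5: a=0, m=9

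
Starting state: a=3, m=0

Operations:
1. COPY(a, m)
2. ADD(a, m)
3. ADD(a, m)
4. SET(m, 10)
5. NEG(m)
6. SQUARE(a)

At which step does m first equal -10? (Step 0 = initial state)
Step 5

Tracing m:
Initial: m = 0
After step 1: m = 0
After step 2: m = 0
After step 3: m = 0
After step 4: m = 10
After step 5: m = -10 ← first occurrence
After step 6: m = -10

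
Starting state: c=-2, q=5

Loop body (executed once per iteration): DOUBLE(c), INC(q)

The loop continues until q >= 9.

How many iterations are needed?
4

Tracing iterations:
Initial: c=-2, q=5
After iteration 1: c=-4, q=6
After iteration 2: c=-8, q=7
After iteration 3: c=-16, q=8
After iteration 4: c=-32, q=9
q >= 9 now holds, so the loop exits after 4 iterations.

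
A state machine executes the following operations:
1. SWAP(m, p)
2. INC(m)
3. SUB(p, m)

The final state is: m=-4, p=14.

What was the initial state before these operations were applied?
m=10, p=-5

Working backwards:
Final state: m=-4, p=14
Before step 3 (SUB(p, m)): m=-4, p=10
Before step 2 (INC(m)): m=-5, p=10
Before step 1 (SWAP(m, p)): m=10, p=-5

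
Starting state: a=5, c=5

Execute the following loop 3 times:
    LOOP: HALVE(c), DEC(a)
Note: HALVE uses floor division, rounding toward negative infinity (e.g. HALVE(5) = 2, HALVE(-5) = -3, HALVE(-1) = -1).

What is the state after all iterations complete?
a=2, c=0

Iteration trace:
Start: a=5, c=5
After iteration 1: a=4, c=2
After iteration 2: a=3, c=1
After iteration 3: a=2, c=0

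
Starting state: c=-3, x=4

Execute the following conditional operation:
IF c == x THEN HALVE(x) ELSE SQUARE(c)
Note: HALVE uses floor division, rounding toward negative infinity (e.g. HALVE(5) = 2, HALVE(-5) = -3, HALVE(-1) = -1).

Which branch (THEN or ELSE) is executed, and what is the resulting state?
Branch: ELSE, Final state: c=9, x=4

Evaluating condition: c == x
c = -3, x = 4
Condition is False, so ELSE branch executes
After SQUARE(c): c=9, x=4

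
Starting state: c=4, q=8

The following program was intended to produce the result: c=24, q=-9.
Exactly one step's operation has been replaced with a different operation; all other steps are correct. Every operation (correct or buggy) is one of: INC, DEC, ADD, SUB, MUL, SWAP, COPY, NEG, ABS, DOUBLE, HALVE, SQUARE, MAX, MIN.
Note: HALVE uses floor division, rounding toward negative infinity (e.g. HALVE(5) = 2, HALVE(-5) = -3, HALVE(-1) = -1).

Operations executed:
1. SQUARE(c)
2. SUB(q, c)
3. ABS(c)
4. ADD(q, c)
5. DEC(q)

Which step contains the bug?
Step 4

Trace with buggy code:
Initial: c=4, q=8
After step 1: c=16, q=8
After step 2: c=16, q=-8
After step 3: c=16, q=-8
After step 4: c=16, q=8
After step 5: c=16, q=7
Actual final c=16, q=7 ≠ expected c=24, q=-9.
Step 4 is the only position where a single-operation replacement can produce the expected result.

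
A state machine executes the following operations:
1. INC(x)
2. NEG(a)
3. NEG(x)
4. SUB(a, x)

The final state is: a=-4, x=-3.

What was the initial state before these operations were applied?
a=7, x=2

Working backwards:
Final state: a=-4, x=-3
Before step 4 (SUB(a, x)): a=-7, x=-3
Before step 3 (NEG(x)): a=-7, x=3
Before step 2 (NEG(a)): a=7, x=3
Before step 1 (INC(x)): a=7, x=2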